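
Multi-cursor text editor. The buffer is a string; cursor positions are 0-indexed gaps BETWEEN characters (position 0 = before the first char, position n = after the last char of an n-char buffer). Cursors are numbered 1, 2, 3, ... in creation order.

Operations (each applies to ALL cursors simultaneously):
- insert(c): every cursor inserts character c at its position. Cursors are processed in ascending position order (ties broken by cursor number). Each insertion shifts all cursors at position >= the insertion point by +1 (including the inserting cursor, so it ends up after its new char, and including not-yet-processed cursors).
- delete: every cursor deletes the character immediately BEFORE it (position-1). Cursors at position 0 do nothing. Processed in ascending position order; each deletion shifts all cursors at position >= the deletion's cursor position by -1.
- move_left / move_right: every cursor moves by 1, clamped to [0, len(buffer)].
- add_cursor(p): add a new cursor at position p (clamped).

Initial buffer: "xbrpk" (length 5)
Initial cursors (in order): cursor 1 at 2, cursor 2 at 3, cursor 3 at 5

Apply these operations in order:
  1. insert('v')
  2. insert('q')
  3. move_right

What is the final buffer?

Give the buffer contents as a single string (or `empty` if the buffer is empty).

Answer: xbvqrvqpkvq

Derivation:
After op 1 (insert('v')): buffer="xbvrvpkv" (len 8), cursors c1@3 c2@5 c3@8, authorship ..1.2..3
After op 2 (insert('q')): buffer="xbvqrvqpkvq" (len 11), cursors c1@4 c2@7 c3@11, authorship ..11.22..33
After op 3 (move_right): buffer="xbvqrvqpkvq" (len 11), cursors c1@5 c2@8 c3@11, authorship ..11.22..33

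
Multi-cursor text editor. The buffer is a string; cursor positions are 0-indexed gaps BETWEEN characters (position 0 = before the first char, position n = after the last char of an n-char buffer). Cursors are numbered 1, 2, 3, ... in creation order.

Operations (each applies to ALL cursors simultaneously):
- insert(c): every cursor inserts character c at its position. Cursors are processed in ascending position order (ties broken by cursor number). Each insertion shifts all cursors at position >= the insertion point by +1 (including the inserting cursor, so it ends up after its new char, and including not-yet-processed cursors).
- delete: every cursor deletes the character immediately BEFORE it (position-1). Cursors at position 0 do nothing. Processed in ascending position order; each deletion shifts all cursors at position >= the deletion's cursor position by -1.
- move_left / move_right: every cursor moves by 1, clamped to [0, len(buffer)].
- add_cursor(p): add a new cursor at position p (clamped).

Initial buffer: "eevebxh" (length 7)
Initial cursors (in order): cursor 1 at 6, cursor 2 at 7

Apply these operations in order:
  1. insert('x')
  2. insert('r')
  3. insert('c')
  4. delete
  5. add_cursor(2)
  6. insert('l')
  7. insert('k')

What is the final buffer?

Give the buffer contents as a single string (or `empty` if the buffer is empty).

Answer: eelkvebxxrlkhxrlk

Derivation:
After op 1 (insert('x')): buffer="eevebxxhx" (len 9), cursors c1@7 c2@9, authorship ......1.2
After op 2 (insert('r')): buffer="eevebxxrhxr" (len 11), cursors c1@8 c2@11, authorship ......11.22
After op 3 (insert('c')): buffer="eevebxxrchxrc" (len 13), cursors c1@9 c2@13, authorship ......111.222
After op 4 (delete): buffer="eevebxxrhxr" (len 11), cursors c1@8 c2@11, authorship ......11.22
After op 5 (add_cursor(2)): buffer="eevebxxrhxr" (len 11), cursors c3@2 c1@8 c2@11, authorship ......11.22
After op 6 (insert('l')): buffer="eelvebxxrlhxrl" (len 14), cursors c3@3 c1@10 c2@14, authorship ..3....111.222
After op 7 (insert('k')): buffer="eelkvebxxrlkhxrlk" (len 17), cursors c3@4 c1@12 c2@17, authorship ..33....1111.2222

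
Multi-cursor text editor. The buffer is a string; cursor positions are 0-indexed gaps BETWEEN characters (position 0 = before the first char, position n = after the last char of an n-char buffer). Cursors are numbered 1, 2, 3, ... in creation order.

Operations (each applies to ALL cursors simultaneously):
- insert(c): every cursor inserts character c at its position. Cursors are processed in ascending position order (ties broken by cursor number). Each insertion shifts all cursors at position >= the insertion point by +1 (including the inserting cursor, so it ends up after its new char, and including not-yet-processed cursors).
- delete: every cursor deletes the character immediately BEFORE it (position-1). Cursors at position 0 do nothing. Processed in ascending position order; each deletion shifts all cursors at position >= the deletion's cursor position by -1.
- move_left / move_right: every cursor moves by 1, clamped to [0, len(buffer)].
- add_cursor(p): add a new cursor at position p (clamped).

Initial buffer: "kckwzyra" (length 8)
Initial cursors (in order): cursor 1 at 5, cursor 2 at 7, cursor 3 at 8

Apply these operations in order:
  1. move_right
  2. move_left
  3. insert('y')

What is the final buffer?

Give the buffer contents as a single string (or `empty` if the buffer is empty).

Answer: kckwzyyryya

Derivation:
After op 1 (move_right): buffer="kckwzyra" (len 8), cursors c1@6 c2@8 c3@8, authorship ........
After op 2 (move_left): buffer="kckwzyra" (len 8), cursors c1@5 c2@7 c3@7, authorship ........
After op 3 (insert('y')): buffer="kckwzyyryya" (len 11), cursors c1@6 c2@10 c3@10, authorship .....1..23.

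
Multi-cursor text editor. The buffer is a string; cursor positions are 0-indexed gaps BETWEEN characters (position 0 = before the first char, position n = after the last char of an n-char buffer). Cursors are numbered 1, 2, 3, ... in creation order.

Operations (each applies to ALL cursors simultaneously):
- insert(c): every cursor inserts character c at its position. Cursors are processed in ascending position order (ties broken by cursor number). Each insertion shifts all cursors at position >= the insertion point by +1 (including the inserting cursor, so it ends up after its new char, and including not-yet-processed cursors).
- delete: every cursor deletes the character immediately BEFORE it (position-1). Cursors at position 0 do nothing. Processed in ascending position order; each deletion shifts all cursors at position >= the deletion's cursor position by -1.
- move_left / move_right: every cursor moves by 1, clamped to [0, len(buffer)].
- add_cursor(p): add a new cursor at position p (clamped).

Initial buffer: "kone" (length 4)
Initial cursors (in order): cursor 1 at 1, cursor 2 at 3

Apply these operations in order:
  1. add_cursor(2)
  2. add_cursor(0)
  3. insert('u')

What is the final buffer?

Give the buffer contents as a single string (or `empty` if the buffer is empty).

After op 1 (add_cursor(2)): buffer="kone" (len 4), cursors c1@1 c3@2 c2@3, authorship ....
After op 2 (add_cursor(0)): buffer="kone" (len 4), cursors c4@0 c1@1 c3@2 c2@3, authorship ....
After op 3 (insert('u')): buffer="ukuounue" (len 8), cursors c4@1 c1@3 c3@5 c2@7, authorship 4.1.3.2.

Answer: ukuounue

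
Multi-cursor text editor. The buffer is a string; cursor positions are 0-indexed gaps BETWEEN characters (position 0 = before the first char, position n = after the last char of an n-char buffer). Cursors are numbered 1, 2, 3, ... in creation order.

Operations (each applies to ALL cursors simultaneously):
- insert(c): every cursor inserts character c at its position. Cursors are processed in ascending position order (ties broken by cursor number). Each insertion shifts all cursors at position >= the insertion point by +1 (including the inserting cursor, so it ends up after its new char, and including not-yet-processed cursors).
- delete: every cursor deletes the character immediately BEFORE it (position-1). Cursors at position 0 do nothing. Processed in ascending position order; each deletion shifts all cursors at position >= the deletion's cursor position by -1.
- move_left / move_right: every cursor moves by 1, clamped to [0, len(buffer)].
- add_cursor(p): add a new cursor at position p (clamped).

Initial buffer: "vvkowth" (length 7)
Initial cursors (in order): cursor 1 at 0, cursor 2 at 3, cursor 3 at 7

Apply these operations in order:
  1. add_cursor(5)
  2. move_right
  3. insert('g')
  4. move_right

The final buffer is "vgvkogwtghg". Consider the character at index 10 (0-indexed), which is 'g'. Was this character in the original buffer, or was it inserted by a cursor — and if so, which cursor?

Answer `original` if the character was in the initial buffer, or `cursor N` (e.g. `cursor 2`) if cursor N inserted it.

Answer: cursor 3

Derivation:
After op 1 (add_cursor(5)): buffer="vvkowth" (len 7), cursors c1@0 c2@3 c4@5 c3@7, authorship .......
After op 2 (move_right): buffer="vvkowth" (len 7), cursors c1@1 c2@4 c4@6 c3@7, authorship .......
After op 3 (insert('g')): buffer="vgvkogwtghg" (len 11), cursors c1@2 c2@6 c4@9 c3@11, authorship .1...2..4.3
After op 4 (move_right): buffer="vgvkogwtghg" (len 11), cursors c1@3 c2@7 c4@10 c3@11, authorship .1...2..4.3
Authorship (.=original, N=cursor N): . 1 . . . 2 . . 4 . 3
Index 10: author = 3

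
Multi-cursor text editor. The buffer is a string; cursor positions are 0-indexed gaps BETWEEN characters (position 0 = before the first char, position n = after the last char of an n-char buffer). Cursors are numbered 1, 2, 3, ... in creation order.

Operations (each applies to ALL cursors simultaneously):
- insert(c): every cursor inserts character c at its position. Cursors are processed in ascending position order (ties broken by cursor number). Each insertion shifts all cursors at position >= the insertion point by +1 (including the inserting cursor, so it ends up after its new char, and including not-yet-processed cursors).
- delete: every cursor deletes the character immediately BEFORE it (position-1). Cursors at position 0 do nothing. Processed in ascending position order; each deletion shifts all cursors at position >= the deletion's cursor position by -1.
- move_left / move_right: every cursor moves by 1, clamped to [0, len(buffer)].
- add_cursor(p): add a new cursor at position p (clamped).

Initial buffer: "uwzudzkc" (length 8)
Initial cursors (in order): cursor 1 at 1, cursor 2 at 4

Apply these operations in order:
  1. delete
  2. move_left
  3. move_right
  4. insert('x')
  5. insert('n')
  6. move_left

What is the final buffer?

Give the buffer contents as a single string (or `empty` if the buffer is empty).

After op 1 (delete): buffer="wzdzkc" (len 6), cursors c1@0 c2@2, authorship ......
After op 2 (move_left): buffer="wzdzkc" (len 6), cursors c1@0 c2@1, authorship ......
After op 3 (move_right): buffer="wzdzkc" (len 6), cursors c1@1 c2@2, authorship ......
After op 4 (insert('x')): buffer="wxzxdzkc" (len 8), cursors c1@2 c2@4, authorship .1.2....
After op 5 (insert('n')): buffer="wxnzxndzkc" (len 10), cursors c1@3 c2@6, authorship .11.22....
After op 6 (move_left): buffer="wxnzxndzkc" (len 10), cursors c1@2 c2@5, authorship .11.22....

Answer: wxnzxndzkc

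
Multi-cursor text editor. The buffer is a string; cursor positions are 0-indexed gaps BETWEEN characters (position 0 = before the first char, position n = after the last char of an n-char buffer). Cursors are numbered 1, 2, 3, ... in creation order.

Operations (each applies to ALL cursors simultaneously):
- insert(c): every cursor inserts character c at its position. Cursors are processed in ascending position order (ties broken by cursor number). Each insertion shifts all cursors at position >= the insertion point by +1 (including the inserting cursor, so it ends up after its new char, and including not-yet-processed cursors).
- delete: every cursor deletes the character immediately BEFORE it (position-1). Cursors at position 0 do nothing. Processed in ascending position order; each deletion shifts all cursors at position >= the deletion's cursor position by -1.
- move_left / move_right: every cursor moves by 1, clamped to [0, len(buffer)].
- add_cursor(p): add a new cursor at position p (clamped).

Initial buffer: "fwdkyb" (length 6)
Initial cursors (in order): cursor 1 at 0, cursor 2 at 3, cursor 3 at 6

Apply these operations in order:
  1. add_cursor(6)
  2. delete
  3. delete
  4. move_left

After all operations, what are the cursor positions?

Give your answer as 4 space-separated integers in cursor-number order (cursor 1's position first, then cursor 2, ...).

After op 1 (add_cursor(6)): buffer="fwdkyb" (len 6), cursors c1@0 c2@3 c3@6 c4@6, authorship ......
After op 2 (delete): buffer="fwk" (len 3), cursors c1@0 c2@2 c3@3 c4@3, authorship ...
After op 3 (delete): buffer="" (len 0), cursors c1@0 c2@0 c3@0 c4@0, authorship 
After op 4 (move_left): buffer="" (len 0), cursors c1@0 c2@0 c3@0 c4@0, authorship 

Answer: 0 0 0 0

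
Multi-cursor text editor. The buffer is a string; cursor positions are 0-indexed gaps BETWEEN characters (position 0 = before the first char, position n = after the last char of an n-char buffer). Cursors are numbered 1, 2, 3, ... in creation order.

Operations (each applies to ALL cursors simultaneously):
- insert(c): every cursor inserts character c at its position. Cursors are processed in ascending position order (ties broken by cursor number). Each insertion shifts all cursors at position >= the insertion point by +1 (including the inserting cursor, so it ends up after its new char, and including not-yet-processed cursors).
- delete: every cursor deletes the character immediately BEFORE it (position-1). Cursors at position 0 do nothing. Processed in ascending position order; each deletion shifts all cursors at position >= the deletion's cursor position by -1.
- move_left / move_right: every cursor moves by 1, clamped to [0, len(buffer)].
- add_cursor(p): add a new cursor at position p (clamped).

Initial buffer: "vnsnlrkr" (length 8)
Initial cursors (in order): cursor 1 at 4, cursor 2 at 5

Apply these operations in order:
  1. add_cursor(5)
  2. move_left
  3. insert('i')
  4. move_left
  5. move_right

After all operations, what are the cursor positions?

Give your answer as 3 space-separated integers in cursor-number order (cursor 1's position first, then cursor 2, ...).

Answer: 4 7 7

Derivation:
After op 1 (add_cursor(5)): buffer="vnsnlrkr" (len 8), cursors c1@4 c2@5 c3@5, authorship ........
After op 2 (move_left): buffer="vnsnlrkr" (len 8), cursors c1@3 c2@4 c3@4, authorship ........
After op 3 (insert('i')): buffer="vnsiniilrkr" (len 11), cursors c1@4 c2@7 c3@7, authorship ...1.23....
After op 4 (move_left): buffer="vnsiniilrkr" (len 11), cursors c1@3 c2@6 c3@6, authorship ...1.23....
After op 5 (move_right): buffer="vnsiniilrkr" (len 11), cursors c1@4 c2@7 c3@7, authorship ...1.23....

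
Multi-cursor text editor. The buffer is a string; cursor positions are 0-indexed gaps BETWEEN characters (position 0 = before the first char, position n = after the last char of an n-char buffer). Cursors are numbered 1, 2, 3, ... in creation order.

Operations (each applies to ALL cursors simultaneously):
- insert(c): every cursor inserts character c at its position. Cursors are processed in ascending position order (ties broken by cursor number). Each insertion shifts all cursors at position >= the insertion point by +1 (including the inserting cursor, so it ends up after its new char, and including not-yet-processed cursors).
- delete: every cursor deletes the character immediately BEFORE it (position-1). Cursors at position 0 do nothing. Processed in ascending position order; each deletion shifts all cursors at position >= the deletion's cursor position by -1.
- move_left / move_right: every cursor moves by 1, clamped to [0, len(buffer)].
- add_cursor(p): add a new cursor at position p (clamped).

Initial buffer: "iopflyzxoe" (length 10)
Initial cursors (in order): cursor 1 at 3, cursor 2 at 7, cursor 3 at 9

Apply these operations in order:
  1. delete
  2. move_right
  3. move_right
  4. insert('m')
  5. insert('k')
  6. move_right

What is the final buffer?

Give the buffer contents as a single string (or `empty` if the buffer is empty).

After op 1 (delete): buffer="ioflyxe" (len 7), cursors c1@2 c2@5 c3@6, authorship .......
After op 2 (move_right): buffer="ioflyxe" (len 7), cursors c1@3 c2@6 c3@7, authorship .......
After op 3 (move_right): buffer="ioflyxe" (len 7), cursors c1@4 c2@7 c3@7, authorship .......
After op 4 (insert('m')): buffer="ioflmyxemm" (len 10), cursors c1@5 c2@10 c3@10, authorship ....1...23
After op 5 (insert('k')): buffer="ioflmkyxemmkk" (len 13), cursors c1@6 c2@13 c3@13, authorship ....11...2323
After op 6 (move_right): buffer="ioflmkyxemmkk" (len 13), cursors c1@7 c2@13 c3@13, authorship ....11...2323

Answer: ioflmkyxemmkk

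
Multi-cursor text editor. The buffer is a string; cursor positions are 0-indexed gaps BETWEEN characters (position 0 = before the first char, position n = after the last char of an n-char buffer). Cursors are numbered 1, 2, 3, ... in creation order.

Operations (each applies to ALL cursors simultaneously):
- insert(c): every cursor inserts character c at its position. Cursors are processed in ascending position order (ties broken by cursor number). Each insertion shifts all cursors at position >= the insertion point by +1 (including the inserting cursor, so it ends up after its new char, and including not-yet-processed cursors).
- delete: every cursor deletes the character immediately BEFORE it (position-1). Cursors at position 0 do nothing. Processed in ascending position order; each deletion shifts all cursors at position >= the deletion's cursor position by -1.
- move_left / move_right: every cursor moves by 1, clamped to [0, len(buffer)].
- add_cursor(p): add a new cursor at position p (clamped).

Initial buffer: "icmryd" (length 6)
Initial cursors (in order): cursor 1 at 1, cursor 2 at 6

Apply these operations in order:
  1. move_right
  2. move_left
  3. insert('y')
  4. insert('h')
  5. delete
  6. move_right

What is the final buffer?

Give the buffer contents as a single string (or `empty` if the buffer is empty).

Answer: iycmryyd

Derivation:
After op 1 (move_right): buffer="icmryd" (len 6), cursors c1@2 c2@6, authorship ......
After op 2 (move_left): buffer="icmryd" (len 6), cursors c1@1 c2@5, authorship ......
After op 3 (insert('y')): buffer="iycmryyd" (len 8), cursors c1@2 c2@7, authorship .1....2.
After op 4 (insert('h')): buffer="iyhcmryyhd" (len 10), cursors c1@3 c2@9, authorship .11....22.
After op 5 (delete): buffer="iycmryyd" (len 8), cursors c1@2 c2@7, authorship .1....2.
After op 6 (move_right): buffer="iycmryyd" (len 8), cursors c1@3 c2@8, authorship .1....2.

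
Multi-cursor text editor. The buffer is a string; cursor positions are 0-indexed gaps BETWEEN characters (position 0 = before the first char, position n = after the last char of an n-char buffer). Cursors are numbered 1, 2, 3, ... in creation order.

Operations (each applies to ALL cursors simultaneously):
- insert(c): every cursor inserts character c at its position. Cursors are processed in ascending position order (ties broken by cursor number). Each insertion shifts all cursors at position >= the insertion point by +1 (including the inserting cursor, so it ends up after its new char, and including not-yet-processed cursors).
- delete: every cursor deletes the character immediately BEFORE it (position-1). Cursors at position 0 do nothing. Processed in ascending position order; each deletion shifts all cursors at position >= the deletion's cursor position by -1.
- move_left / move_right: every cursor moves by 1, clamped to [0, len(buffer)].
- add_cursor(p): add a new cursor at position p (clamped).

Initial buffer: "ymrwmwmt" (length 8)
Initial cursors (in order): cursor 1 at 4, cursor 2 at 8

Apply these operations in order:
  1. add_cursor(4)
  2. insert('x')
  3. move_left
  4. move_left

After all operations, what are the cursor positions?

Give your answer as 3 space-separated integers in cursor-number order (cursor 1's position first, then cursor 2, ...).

After op 1 (add_cursor(4)): buffer="ymrwmwmt" (len 8), cursors c1@4 c3@4 c2@8, authorship ........
After op 2 (insert('x')): buffer="ymrwxxmwmtx" (len 11), cursors c1@6 c3@6 c2@11, authorship ....13....2
After op 3 (move_left): buffer="ymrwxxmwmtx" (len 11), cursors c1@5 c3@5 c2@10, authorship ....13....2
After op 4 (move_left): buffer="ymrwxxmwmtx" (len 11), cursors c1@4 c3@4 c2@9, authorship ....13....2

Answer: 4 9 4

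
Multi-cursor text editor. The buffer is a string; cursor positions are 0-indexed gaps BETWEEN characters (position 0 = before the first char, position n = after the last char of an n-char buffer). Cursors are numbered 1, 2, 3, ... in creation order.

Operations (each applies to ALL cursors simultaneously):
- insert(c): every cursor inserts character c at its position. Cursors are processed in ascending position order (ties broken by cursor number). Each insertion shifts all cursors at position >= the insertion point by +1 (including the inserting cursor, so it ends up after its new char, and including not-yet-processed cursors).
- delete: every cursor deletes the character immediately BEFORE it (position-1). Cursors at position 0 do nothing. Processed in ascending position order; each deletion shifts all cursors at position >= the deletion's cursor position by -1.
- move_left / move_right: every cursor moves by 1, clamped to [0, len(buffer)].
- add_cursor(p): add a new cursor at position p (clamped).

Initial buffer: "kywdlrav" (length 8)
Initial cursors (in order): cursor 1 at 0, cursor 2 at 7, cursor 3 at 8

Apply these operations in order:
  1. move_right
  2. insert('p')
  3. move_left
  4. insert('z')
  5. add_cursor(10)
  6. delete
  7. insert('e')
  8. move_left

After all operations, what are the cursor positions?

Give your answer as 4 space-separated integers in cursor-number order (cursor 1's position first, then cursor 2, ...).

After op 1 (move_right): buffer="kywdlrav" (len 8), cursors c1@1 c2@8 c3@8, authorship ........
After op 2 (insert('p')): buffer="kpywdlravpp" (len 11), cursors c1@2 c2@11 c3@11, authorship .1.......23
After op 3 (move_left): buffer="kpywdlravpp" (len 11), cursors c1@1 c2@10 c3@10, authorship .1.......23
After op 4 (insert('z')): buffer="kzpywdlravpzzp" (len 14), cursors c1@2 c2@13 c3@13, authorship .11.......2233
After op 5 (add_cursor(10)): buffer="kzpywdlravpzzp" (len 14), cursors c1@2 c4@10 c2@13 c3@13, authorship .11.......2233
After op 6 (delete): buffer="kpywdlrapp" (len 10), cursors c1@1 c4@8 c2@9 c3@9, authorship .1......23
After op 7 (insert('e')): buffer="kepywdlraepeep" (len 14), cursors c1@2 c4@10 c2@13 c3@13, authorship .11......42233
After op 8 (move_left): buffer="kepywdlraepeep" (len 14), cursors c1@1 c4@9 c2@12 c3@12, authorship .11......42233

Answer: 1 12 12 9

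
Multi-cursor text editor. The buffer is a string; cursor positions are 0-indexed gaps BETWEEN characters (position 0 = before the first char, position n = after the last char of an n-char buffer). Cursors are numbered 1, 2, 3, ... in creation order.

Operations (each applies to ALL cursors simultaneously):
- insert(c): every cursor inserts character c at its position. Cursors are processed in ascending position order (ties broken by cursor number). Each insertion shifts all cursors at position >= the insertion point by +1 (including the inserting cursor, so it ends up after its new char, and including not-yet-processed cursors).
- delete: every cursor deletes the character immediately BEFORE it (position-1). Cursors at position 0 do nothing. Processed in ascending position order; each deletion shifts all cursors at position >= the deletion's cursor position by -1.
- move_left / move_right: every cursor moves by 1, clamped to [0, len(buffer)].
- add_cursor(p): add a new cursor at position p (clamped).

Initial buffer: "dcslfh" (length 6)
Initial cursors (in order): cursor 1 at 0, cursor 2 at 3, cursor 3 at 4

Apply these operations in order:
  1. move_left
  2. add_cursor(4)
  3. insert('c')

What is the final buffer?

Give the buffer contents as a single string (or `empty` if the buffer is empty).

Answer: cdccsclcfh

Derivation:
After op 1 (move_left): buffer="dcslfh" (len 6), cursors c1@0 c2@2 c3@3, authorship ......
After op 2 (add_cursor(4)): buffer="dcslfh" (len 6), cursors c1@0 c2@2 c3@3 c4@4, authorship ......
After op 3 (insert('c')): buffer="cdccsclcfh" (len 10), cursors c1@1 c2@4 c3@6 c4@8, authorship 1..2.3.4..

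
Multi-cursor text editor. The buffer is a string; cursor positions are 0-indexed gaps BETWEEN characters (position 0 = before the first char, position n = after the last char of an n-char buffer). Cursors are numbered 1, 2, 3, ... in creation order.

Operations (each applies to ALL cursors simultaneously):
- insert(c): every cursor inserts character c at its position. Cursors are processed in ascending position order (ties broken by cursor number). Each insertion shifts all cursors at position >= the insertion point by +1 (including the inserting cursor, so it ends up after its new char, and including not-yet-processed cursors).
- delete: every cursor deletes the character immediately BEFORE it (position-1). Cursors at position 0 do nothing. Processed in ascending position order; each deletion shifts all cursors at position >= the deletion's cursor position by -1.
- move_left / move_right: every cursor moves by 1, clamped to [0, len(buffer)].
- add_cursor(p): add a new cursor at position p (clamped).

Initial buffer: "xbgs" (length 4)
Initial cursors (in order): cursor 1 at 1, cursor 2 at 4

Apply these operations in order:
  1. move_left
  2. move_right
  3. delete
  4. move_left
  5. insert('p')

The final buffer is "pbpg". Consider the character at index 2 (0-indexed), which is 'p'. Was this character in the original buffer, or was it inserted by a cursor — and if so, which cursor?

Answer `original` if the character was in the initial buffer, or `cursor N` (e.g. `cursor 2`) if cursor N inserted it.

After op 1 (move_left): buffer="xbgs" (len 4), cursors c1@0 c2@3, authorship ....
After op 2 (move_right): buffer="xbgs" (len 4), cursors c1@1 c2@4, authorship ....
After op 3 (delete): buffer="bg" (len 2), cursors c1@0 c2@2, authorship ..
After op 4 (move_left): buffer="bg" (len 2), cursors c1@0 c2@1, authorship ..
After op 5 (insert('p')): buffer="pbpg" (len 4), cursors c1@1 c2@3, authorship 1.2.
Authorship (.=original, N=cursor N): 1 . 2 .
Index 2: author = 2

Answer: cursor 2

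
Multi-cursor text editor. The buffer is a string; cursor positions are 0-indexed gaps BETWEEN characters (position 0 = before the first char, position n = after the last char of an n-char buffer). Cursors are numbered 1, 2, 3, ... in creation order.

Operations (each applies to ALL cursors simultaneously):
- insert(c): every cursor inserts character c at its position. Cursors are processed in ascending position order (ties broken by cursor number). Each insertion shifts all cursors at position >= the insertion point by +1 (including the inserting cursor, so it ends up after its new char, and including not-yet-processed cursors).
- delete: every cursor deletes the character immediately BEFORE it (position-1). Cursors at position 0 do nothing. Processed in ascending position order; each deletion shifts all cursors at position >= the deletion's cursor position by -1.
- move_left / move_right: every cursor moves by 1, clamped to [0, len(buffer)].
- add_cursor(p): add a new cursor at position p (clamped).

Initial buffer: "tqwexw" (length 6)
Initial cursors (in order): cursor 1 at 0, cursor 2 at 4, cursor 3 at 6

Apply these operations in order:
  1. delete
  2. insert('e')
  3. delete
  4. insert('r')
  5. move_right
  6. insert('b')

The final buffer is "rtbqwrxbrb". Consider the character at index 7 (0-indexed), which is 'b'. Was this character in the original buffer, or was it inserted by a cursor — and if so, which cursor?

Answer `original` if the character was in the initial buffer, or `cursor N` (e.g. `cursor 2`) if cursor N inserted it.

Answer: cursor 2

Derivation:
After op 1 (delete): buffer="tqwx" (len 4), cursors c1@0 c2@3 c3@4, authorship ....
After op 2 (insert('e')): buffer="etqwexe" (len 7), cursors c1@1 c2@5 c3@7, authorship 1...2.3
After op 3 (delete): buffer="tqwx" (len 4), cursors c1@0 c2@3 c3@4, authorship ....
After op 4 (insert('r')): buffer="rtqwrxr" (len 7), cursors c1@1 c2@5 c3@7, authorship 1...2.3
After op 5 (move_right): buffer="rtqwrxr" (len 7), cursors c1@2 c2@6 c3@7, authorship 1...2.3
After op 6 (insert('b')): buffer="rtbqwrxbrb" (len 10), cursors c1@3 c2@8 c3@10, authorship 1.1..2.233
Authorship (.=original, N=cursor N): 1 . 1 . . 2 . 2 3 3
Index 7: author = 2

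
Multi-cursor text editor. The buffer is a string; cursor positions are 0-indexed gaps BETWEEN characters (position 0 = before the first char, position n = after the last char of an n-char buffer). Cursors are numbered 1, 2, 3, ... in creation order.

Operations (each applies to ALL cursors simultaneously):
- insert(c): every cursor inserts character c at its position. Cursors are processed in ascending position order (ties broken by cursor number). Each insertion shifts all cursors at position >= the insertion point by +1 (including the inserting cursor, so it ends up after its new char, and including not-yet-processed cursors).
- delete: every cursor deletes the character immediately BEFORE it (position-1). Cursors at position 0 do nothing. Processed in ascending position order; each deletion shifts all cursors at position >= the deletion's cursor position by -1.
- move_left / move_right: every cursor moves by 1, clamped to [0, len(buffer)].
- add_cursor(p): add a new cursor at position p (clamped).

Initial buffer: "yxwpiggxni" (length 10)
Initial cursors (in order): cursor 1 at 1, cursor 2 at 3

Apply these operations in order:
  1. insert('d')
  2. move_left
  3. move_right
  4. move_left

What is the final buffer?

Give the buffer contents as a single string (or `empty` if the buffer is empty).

Answer: ydxwdpiggxni

Derivation:
After op 1 (insert('d')): buffer="ydxwdpiggxni" (len 12), cursors c1@2 c2@5, authorship .1..2.......
After op 2 (move_left): buffer="ydxwdpiggxni" (len 12), cursors c1@1 c2@4, authorship .1..2.......
After op 3 (move_right): buffer="ydxwdpiggxni" (len 12), cursors c1@2 c2@5, authorship .1..2.......
After op 4 (move_left): buffer="ydxwdpiggxni" (len 12), cursors c1@1 c2@4, authorship .1..2.......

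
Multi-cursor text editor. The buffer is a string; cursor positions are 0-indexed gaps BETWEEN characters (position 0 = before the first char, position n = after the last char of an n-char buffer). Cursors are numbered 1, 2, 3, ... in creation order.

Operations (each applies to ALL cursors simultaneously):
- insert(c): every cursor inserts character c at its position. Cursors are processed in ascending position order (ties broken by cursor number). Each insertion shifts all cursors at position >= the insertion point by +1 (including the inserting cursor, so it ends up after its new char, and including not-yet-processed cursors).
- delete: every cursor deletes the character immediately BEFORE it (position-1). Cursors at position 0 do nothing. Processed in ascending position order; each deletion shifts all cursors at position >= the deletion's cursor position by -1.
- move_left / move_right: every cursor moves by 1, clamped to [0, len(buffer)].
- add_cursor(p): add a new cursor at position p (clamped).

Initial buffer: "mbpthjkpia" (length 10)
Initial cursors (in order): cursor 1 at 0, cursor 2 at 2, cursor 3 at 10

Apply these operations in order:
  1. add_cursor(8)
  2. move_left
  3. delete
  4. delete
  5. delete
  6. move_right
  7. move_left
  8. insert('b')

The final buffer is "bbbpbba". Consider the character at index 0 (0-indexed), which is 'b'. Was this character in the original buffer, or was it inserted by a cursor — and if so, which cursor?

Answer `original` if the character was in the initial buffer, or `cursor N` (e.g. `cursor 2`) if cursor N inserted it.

Answer: cursor 1

Derivation:
After op 1 (add_cursor(8)): buffer="mbpthjkpia" (len 10), cursors c1@0 c2@2 c4@8 c3@10, authorship ..........
After op 2 (move_left): buffer="mbpthjkpia" (len 10), cursors c1@0 c2@1 c4@7 c3@9, authorship ..........
After op 3 (delete): buffer="bpthjpa" (len 7), cursors c1@0 c2@0 c4@5 c3@6, authorship .......
After op 4 (delete): buffer="bptha" (len 5), cursors c1@0 c2@0 c3@4 c4@4, authorship .....
After op 5 (delete): buffer="bpa" (len 3), cursors c1@0 c2@0 c3@2 c4@2, authorship ...
After op 6 (move_right): buffer="bpa" (len 3), cursors c1@1 c2@1 c3@3 c4@3, authorship ...
After op 7 (move_left): buffer="bpa" (len 3), cursors c1@0 c2@0 c3@2 c4@2, authorship ...
After op 8 (insert('b')): buffer="bbbpbba" (len 7), cursors c1@2 c2@2 c3@6 c4@6, authorship 12..34.
Authorship (.=original, N=cursor N): 1 2 . . 3 4 .
Index 0: author = 1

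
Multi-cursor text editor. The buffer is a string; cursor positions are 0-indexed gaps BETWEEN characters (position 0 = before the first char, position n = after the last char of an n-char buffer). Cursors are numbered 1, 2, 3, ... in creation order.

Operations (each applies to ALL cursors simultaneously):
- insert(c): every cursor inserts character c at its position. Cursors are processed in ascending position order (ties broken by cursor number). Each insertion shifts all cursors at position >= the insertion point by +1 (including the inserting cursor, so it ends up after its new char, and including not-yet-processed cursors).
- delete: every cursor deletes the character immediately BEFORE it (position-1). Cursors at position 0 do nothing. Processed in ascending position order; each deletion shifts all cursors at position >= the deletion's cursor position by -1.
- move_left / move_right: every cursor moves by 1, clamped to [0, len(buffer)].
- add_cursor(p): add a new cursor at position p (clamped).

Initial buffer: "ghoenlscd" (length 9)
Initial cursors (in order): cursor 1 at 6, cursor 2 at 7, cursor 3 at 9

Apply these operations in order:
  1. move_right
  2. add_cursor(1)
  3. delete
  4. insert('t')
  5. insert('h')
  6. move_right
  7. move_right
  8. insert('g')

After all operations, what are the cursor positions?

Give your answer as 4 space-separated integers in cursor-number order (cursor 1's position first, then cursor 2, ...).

Answer: 17 17 17 5

Derivation:
After op 1 (move_right): buffer="ghoenlscd" (len 9), cursors c1@7 c2@8 c3@9, authorship .........
After op 2 (add_cursor(1)): buffer="ghoenlscd" (len 9), cursors c4@1 c1@7 c2@8 c3@9, authorship .........
After op 3 (delete): buffer="hoenl" (len 5), cursors c4@0 c1@5 c2@5 c3@5, authorship .....
After op 4 (insert('t')): buffer="thoenlttt" (len 9), cursors c4@1 c1@9 c2@9 c3@9, authorship 4.....123
After op 5 (insert('h')): buffer="thhoenlttthhh" (len 13), cursors c4@2 c1@13 c2@13 c3@13, authorship 44.....123123
After op 6 (move_right): buffer="thhoenlttthhh" (len 13), cursors c4@3 c1@13 c2@13 c3@13, authorship 44.....123123
After op 7 (move_right): buffer="thhoenlttthhh" (len 13), cursors c4@4 c1@13 c2@13 c3@13, authorship 44.....123123
After op 8 (insert('g')): buffer="thhogenlttthhhggg" (len 17), cursors c4@5 c1@17 c2@17 c3@17, authorship 44..4...123123123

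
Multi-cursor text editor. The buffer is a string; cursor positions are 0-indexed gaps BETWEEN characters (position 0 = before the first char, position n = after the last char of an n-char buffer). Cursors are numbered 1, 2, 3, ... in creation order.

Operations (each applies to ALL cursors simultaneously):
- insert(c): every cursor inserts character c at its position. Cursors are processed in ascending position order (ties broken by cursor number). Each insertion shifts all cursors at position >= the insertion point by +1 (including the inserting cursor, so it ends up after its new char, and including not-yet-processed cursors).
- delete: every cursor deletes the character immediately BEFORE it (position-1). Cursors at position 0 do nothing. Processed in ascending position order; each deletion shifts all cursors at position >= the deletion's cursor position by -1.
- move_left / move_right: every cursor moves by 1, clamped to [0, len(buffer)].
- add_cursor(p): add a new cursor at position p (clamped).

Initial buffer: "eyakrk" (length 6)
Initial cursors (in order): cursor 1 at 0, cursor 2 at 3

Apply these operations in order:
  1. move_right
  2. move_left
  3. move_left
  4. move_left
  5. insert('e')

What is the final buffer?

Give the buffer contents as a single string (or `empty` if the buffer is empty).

After op 1 (move_right): buffer="eyakrk" (len 6), cursors c1@1 c2@4, authorship ......
After op 2 (move_left): buffer="eyakrk" (len 6), cursors c1@0 c2@3, authorship ......
After op 3 (move_left): buffer="eyakrk" (len 6), cursors c1@0 c2@2, authorship ......
After op 4 (move_left): buffer="eyakrk" (len 6), cursors c1@0 c2@1, authorship ......
After op 5 (insert('e')): buffer="eeeyakrk" (len 8), cursors c1@1 c2@3, authorship 1.2.....

Answer: eeeyakrk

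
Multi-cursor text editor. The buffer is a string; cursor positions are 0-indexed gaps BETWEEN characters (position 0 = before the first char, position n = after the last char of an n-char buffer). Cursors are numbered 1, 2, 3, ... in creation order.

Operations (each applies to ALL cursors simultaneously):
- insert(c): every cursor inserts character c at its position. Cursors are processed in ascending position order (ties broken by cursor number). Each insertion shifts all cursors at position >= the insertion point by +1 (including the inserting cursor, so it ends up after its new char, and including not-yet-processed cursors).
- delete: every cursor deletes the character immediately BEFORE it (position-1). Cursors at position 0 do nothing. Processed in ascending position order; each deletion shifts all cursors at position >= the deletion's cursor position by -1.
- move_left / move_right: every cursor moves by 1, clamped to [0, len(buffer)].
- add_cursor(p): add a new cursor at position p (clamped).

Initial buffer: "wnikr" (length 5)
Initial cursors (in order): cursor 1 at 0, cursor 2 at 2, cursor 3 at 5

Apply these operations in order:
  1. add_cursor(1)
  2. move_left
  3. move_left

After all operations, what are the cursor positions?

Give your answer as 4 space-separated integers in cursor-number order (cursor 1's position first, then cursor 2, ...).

Answer: 0 0 3 0

Derivation:
After op 1 (add_cursor(1)): buffer="wnikr" (len 5), cursors c1@0 c4@1 c2@2 c3@5, authorship .....
After op 2 (move_left): buffer="wnikr" (len 5), cursors c1@0 c4@0 c2@1 c3@4, authorship .....
After op 3 (move_left): buffer="wnikr" (len 5), cursors c1@0 c2@0 c4@0 c3@3, authorship .....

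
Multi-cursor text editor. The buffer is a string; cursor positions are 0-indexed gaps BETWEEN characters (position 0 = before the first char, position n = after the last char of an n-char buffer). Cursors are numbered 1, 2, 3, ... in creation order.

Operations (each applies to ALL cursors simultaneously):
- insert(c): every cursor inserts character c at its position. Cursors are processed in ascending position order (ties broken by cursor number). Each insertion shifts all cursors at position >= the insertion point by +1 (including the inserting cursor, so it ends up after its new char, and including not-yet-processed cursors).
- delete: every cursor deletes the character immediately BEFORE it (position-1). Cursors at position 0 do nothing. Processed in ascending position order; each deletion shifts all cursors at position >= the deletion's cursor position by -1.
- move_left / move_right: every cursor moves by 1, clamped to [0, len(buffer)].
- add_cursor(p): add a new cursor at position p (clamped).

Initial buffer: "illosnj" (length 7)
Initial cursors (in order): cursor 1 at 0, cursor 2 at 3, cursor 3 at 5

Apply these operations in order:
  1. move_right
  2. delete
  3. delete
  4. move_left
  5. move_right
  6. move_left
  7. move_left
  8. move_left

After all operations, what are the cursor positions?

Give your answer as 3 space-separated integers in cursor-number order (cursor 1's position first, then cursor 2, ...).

After op 1 (move_right): buffer="illosnj" (len 7), cursors c1@1 c2@4 c3@6, authorship .......
After op 2 (delete): buffer="llsj" (len 4), cursors c1@0 c2@2 c3@3, authorship ....
After op 3 (delete): buffer="lj" (len 2), cursors c1@0 c2@1 c3@1, authorship ..
After op 4 (move_left): buffer="lj" (len 2), cursors c1@0 c2@0 c3@0, authorship ..
After op 5 (move_right): buffer="lj" (len 2), cursors c1@1 c2@1 c3@1, authorship ..
After op 6 (move_left): buffer="lj" (len 2), cursors c1@0 c2@0 c3@0, authorship ..
After op 7 (move_left): buffer="lj" (len 2), cursors c1@0 c2@0 c3@0, authorship ..
After op 8 (move_left): buffer="lj" (len 2), cursors c1@0 c2@0 c3@0, authorship ..

Answer: 0 0 0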